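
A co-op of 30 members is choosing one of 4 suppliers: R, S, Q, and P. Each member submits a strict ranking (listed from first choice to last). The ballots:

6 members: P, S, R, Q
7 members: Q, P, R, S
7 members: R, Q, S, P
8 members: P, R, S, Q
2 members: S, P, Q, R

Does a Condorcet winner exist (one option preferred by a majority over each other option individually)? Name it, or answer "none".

P

P vs R: 23–7 for P.
P vs S: 21–9 for P.
P vs Q: 16–14 for P.
P beats every other option head-to-head.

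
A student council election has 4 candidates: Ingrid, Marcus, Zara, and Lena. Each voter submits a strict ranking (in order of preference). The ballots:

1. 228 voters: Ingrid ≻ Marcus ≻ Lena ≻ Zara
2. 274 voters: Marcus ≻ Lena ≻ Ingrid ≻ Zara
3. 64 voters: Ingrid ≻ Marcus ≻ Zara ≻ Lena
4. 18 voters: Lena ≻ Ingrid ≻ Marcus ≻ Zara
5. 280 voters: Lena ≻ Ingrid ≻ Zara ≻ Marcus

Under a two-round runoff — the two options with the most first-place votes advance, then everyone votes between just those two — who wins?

Round 1 first-place votes: Ingrid 292, Marcus 274, Zara 0, Lena 298.
Lena and Ingrid advance.
Runoff: Lena is preferred to Ingrid by 572 voters; Ingrid by 292.
Lena wins the runoff.

Lena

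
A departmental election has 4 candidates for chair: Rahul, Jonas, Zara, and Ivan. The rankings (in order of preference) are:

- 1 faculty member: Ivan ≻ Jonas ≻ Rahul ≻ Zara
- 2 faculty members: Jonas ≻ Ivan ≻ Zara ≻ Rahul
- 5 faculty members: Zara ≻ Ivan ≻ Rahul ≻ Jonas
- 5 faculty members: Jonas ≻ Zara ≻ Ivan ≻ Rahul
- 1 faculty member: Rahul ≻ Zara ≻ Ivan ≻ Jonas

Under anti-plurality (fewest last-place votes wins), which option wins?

Last-place votes: Rahul 7, Jonas 6, Zara 1, Ivan 0.
Ivan is ranked last by the fewest voters, so Ivan wins.

Ivan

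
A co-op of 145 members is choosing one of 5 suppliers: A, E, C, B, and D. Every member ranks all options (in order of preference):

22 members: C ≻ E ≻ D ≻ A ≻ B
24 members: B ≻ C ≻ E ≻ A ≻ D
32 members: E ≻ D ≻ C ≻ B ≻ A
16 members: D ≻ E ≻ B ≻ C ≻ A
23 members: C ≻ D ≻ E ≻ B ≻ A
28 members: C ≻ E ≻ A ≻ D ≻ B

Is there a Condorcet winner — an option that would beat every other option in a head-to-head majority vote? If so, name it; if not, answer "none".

C

C vs A: 145–0 for C.
C vs E: 97–48 for C.
C vs B: 105–40 for C.
C vs D: 97–48 for C.
C beats every other option head-to-head.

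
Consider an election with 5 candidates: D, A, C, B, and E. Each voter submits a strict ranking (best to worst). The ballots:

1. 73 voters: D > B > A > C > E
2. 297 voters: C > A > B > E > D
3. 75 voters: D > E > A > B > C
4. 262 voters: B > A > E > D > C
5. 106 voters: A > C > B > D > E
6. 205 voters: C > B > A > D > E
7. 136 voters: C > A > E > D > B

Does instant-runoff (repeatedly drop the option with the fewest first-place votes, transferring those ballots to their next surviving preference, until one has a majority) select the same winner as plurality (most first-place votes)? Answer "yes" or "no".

yes

Instant-runoff — R1 D 148, A 106, C 638, B 262, E 0 (C winner). Winner: C.
Plurality — first-place votes: D 148, A 106, C 638, B 262, E 0. Winner: C.
The two methods agree.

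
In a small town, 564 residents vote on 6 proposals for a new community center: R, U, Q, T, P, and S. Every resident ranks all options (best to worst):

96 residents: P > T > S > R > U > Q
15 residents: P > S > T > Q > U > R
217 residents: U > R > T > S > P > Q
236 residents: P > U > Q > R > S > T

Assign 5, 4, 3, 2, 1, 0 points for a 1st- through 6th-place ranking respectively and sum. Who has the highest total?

U

R: 96·2 + 15·0 + 217·4 + 236·2 = 1532
U: 96·1 + 15·1 + 217·5 + 236·4 = 2140
Q: 96·0 + 15·2 + 217·0 + 236·3 = 738
T: 96·4 + 15·3 + 217·3 + 236·0 = 1080
P: 96·5 + 15·5 + 217·1 + 236·5 = 1952
S: 96·3 + 15·4 + 217·2 + 236·1 = 1018
U has the highest Borda score (2140).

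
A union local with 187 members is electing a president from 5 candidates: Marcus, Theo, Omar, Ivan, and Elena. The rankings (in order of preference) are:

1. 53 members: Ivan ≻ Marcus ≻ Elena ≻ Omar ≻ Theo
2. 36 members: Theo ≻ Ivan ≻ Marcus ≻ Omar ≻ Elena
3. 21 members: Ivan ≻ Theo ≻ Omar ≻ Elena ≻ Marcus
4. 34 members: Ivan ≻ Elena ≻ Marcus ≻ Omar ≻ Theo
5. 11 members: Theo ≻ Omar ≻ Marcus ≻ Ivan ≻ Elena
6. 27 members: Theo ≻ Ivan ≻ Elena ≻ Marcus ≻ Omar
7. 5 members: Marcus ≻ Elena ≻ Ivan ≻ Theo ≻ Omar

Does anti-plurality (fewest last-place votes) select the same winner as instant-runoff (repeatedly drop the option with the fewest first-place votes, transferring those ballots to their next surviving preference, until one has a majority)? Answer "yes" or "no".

Anti-plurality — last-place votes: Marcus 21, Theo 87, Omar 32, Ivan 0, Elena 47. Winner: Ivan.
Instant-runoff — R1 Marcus 5, Theo 74, Omar 0, Ivan 108, Elena 0 (Ivan winner). Winner: Ivan.
The two methods agree.

yes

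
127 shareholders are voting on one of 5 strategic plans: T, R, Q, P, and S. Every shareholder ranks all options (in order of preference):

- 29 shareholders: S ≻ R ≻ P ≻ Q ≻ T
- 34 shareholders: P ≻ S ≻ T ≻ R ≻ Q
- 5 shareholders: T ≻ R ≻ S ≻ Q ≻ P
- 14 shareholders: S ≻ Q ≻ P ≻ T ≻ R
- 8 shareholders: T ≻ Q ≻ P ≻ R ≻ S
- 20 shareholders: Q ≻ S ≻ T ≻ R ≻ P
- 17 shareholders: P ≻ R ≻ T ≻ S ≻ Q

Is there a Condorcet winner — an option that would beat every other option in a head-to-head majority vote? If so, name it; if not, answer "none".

S

S vs T: 97–30 for S.
S vs R: 97–30 for S.
S vs Q: 99–28 for S.
S vs P: 68–59 for S.
S beats every other option head-to-head.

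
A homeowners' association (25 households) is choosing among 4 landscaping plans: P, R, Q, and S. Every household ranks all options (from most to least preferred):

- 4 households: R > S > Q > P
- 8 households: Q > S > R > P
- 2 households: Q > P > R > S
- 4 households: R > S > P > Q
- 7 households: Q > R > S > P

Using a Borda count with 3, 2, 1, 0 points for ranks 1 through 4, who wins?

Q

P: 4·0 + 8·0 + 2·2 + 4·1 + 7·0 = 8
R: 4·3 + 8·1 + 2·1 + 4·3 + 7·2 = 48
Q: 4·1 + 8·3 + 2·3 + 4·0 + 7·3 = 55
S: 4·2 + 8·2 + 2·0 + 4·2 + 7·1 = 39
Q has the highest Borda score (55).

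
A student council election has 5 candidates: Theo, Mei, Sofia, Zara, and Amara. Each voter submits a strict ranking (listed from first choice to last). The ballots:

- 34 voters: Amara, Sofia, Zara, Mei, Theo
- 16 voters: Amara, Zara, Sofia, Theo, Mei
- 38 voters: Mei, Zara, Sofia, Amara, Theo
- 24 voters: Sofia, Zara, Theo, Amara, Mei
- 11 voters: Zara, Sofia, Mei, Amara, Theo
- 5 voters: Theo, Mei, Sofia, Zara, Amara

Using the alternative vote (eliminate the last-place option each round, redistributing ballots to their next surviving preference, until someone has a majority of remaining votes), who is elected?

Amara

Round 1: Theo 5, Mei 38, Sofia 24, Zara 11, Amara 50. Eliminate Theo.
Round 2: Mei 43, Sofia 24, Zara 11, Amara 50. Eliminate Zara.
Round 3: Mei 43, Sofia 35, Amara 50. Eliminate Sofia.
Round 4: Mei 54, Amara 74. Amara has a majority.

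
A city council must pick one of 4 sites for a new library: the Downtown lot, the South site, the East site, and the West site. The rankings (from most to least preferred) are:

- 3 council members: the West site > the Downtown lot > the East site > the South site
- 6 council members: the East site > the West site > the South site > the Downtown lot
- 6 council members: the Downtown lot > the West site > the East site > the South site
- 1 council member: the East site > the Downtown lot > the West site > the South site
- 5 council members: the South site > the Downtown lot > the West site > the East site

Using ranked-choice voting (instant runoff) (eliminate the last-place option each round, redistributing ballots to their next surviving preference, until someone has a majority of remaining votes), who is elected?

the Downtown lot

Round 1: the Downtown lot 6, the South site 5, the East site 7, the West site 3. Eliminate the West site.
Round 2: the Downtown lot 9, the South site 5, the East site 7. Eliminate the South site.
Round 3: the Downtown lot 14, the East site 7. The Downtown lot has a majority.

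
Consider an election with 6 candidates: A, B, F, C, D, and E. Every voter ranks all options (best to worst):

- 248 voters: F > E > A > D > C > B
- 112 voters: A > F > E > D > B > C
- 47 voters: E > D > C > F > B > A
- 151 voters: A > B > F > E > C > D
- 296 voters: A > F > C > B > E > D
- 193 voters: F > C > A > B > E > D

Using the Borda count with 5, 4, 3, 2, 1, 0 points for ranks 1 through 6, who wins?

F

A: 248·3 + 112·5 + 47·0 + 151·5 + 296·5 + 193·3 = 4118
B: 248·0 + 112·1 + 47·1 + 151·4 + 296·2 + 193·2 = 1741
F: 248·5 + 112·4 + 47·2 + 151·3 + 296·4 + 193·5 = 4384
C: 248·1 + 112·0 + 47·3 + 151·1 + 296·3 + 193·4 = 2200
D: 248·2 + 112·2 + 47·4 + 151·0 + 296·0 + 193·0 = 908
E: 248·4 + 112·3 + 47·5 + 151·2 + 296·1 + 193·1 = 2354
F has the highest Borda score (4384).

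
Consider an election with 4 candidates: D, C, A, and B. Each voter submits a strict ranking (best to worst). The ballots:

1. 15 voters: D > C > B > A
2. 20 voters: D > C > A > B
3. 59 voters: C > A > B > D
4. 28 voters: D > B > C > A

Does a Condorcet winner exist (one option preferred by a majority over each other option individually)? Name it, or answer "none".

D

D vs C: 63–59 for D.
D vs A: 63–59 for D.
D vs B: 63–59 for D.
D beats every other option head-to-head.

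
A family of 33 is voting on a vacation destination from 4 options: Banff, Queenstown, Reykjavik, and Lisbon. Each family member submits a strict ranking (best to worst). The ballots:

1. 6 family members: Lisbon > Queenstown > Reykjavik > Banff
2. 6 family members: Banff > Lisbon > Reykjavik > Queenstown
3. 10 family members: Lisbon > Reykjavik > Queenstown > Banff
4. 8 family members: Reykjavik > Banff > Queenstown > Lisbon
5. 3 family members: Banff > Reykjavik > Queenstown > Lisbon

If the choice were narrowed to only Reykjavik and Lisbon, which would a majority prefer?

Lisbon

Voters preferring Reykjavik to Lisbon: 11; preferring Lisbon to Reykjavik: 22.
Lisbon wins the head-to-head.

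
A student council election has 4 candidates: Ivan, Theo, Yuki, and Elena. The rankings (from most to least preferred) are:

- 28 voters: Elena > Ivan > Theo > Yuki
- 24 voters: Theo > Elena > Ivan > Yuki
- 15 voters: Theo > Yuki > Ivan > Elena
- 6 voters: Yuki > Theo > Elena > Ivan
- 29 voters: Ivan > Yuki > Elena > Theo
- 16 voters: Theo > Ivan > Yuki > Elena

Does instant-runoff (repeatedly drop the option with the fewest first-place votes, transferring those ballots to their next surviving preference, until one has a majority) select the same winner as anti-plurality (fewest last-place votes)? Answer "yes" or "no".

Instant-runoff — R1 Ivan 29, Theo 55, Yuki 6, Elena 28 (Yuki out); R2 Ivan 29, Theo 61, Elena 28 (Theo winner). Winner: Theo.
Anti-plurality — last-place votes: Ivan 6, Theo 29, Yuki 52, Elena 31. Winner: Ivan.
The two methods disagree.

no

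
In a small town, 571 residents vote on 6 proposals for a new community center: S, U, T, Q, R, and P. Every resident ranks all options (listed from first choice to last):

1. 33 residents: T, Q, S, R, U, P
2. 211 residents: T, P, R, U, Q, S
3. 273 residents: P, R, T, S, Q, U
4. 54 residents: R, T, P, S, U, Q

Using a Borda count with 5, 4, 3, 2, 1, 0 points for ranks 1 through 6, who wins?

S: 33·3 + 211·0 + 273·2 + 54·2 = 753
U: 33·1 + 211·2 + 273·0 + 54·1 = 509
T: 33·5 + 211·5 + 273·3 + 54·4 = 2255
Q: 33·4 + 211·1 + 273·1 + 54·0 = 616
R: 33·2 + 211·3 + 273·4 + 54·5 = 2061
P: 33·0 + 211·4 + 273·5 + 54·3 = 2371
P has the highest Borda score (2371).

P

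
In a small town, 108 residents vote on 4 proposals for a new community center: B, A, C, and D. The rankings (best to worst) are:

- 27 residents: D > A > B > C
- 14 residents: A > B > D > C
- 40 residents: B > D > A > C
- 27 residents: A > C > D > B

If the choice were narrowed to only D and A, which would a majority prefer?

D

Voters preferring D to A: 67; preferring A to D: 41.
D wins the head-to-head.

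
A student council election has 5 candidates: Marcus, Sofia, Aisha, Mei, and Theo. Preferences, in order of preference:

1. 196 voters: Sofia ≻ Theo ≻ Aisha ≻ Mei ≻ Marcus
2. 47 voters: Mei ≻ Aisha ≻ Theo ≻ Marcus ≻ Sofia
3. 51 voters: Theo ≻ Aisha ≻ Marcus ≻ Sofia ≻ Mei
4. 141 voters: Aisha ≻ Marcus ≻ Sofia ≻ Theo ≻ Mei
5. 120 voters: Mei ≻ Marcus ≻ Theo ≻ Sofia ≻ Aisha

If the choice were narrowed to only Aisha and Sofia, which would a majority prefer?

Voters preferring Aisha to Sofia: 239; preferring Sofia to Aisha: 316.
Sofia wins the head-to-head.

Sofia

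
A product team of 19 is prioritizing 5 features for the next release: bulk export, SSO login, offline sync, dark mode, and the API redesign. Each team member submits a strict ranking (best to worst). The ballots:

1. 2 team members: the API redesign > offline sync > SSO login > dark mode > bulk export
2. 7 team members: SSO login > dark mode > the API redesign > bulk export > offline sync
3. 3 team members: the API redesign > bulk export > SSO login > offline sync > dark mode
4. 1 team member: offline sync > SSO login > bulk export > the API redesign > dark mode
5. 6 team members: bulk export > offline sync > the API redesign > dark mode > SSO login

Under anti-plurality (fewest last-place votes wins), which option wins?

the API redesign

Last-place votes: bulk export 2, SSO login 6, offline sync 7, dark mode 4, the API redesign 0.
the API redesign is ranked last by the fewest voters, so the API redesign wins.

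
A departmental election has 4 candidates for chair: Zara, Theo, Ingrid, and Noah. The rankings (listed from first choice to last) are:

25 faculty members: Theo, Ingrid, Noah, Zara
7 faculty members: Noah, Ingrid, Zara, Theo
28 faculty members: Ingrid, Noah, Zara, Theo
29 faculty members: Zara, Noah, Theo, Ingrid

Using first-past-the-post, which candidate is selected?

First-place votes: Zara 29, Theo 25, Ingrid 28, Noah 7.
Zara has the most first-place votes.

Zara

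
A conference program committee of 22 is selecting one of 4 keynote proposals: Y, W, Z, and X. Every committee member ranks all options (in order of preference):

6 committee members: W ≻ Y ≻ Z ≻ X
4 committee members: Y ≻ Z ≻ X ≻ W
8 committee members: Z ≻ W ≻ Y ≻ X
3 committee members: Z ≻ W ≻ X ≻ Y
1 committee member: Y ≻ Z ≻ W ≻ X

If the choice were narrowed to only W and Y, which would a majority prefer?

Voters preferring W to Y: 17; preferring Y to W: 5.
W wins the head-to-head.

W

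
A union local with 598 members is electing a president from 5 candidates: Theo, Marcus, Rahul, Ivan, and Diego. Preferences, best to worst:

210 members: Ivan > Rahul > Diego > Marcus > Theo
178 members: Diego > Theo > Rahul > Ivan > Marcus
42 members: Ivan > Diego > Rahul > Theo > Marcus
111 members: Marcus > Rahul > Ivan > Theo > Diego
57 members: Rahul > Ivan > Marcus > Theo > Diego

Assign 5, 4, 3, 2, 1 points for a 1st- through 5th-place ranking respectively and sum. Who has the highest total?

Theo: 210·1 + 178·4 + 42·2 + 111·2 + 57·2 = 1342
Marcus: 210·2 + 178·1 + 42·1 + 111·5 + 57·3 = 1366
Rahul: 210·4 + 178·3 + 42·3 + 111·4 + 57·5 = 2229
Ivan: 210·5 + 178·2 + 42·5 + 111·3 + 57·4 = 2177
Diego: 210·3 + 178·5 + 42·4 + 111·1 + 57·1 = 1856
Rahul has the highest Borda score (2229).

Rahul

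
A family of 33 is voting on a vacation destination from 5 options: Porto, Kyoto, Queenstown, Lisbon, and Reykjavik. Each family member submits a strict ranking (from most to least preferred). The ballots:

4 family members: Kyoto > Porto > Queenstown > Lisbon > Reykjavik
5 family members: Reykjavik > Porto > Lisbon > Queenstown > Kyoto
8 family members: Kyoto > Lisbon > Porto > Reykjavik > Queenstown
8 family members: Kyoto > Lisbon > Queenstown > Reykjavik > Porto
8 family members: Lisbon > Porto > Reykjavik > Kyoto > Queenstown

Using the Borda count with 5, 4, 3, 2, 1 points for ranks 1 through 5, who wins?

Lisbon

Porto: 4·4 + 5·4 + 8·3 + 8·1 + 8·4 = 100
Kyoto: 4·5 + 5·1 + 8·5 + 8·5 + 8·2 = 121
Queenstown: 4·3 + 5·2 + 8·1 + 8·3 + 8·1 = 62
Lisbon: 4·2 + 5·3 + 8·4 + 8·4 + 8·5 = 127
Reykjavik: 4·1 + 5·5 + 8·2 + 8·2 + 8·3 = 85
Lisbon has the highest Borda score (127).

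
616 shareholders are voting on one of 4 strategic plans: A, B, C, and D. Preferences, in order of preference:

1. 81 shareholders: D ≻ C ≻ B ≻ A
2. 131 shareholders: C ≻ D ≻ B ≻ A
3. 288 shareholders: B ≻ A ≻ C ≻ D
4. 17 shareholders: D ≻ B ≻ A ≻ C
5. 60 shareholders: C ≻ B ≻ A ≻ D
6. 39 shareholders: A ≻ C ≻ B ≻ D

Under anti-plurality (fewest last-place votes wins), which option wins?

B

Last-place votes: A 212, B 0, C 17, D 387.
B is ranked last by the fewest voters, so B wins.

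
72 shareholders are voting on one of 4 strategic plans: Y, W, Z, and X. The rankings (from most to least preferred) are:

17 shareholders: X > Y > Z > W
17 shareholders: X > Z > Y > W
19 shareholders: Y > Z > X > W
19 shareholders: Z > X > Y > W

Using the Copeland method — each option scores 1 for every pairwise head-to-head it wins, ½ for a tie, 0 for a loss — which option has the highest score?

Y: beats W; ties Z; loses to X → score 1.5.
W: loses to Y, Z, and X → score 0.
Z: beats W and X; ties Y → score 2.5.
X: beats Y and W; loses to Z → score 2.
Z has the best pairwise record.

Z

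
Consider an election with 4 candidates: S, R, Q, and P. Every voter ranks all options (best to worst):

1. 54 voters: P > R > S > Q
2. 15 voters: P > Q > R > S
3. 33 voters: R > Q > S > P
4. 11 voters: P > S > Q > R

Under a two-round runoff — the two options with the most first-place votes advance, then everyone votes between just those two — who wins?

P

Round 1 first-place votes: S 0, R 33, Q 0, P 80.
P and R advance.
Runoff: P is preferred to R by 80 voters; R by 33.
P wins the runoff.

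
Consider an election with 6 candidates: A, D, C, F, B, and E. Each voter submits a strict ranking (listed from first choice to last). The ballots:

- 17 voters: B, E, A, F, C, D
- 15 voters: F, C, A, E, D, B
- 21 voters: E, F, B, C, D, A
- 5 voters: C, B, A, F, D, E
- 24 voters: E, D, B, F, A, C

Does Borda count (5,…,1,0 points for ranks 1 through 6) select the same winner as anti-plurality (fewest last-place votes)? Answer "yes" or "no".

Borda — scores: A 135, D 137, C 144, F 251, B 240, E 323. Winner: E.
Anti-plurality — last-place votes: A 21, D 17, C 24, F 0, B 15, E 5. Winner: F.
The two methods disagree.

no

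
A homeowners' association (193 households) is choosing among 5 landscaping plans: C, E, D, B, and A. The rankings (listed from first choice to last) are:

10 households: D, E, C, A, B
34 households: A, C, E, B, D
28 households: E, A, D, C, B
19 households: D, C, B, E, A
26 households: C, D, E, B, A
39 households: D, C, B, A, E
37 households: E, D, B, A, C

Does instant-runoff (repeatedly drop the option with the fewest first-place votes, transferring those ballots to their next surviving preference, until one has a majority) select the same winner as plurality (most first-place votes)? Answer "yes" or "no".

no

Instant-runoff — R1 C 26, E 65, D 68, B 0, A 34 (B out); R2 C 26, E 65, D 68, A 34 (C out); R3 E 65, D 94, A 34 (A out); R4 E 99, D 94 (E winner). Winner: E.
Plurality — first-place votes: C 26, E 65, D 68, B 0, A 34. Winner: D.
The two methods disagree.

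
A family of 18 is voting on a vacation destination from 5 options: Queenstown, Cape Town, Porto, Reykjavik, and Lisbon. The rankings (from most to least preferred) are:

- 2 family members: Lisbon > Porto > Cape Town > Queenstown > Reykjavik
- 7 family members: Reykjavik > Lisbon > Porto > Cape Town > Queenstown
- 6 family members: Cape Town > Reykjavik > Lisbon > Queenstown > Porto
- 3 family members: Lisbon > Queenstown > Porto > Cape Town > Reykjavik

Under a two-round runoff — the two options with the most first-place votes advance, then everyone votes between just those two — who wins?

Cape Town

Round 1 first-place votes: Queenstown 0, Cape Town 6, Porto 0, Reykjavik 7, Lisbon 5.
Reykjavik and Cape Town advance.
Runoff: Reykjavik is preferred to Cape Town by 7 voters; Cape Town by 11.
Cape Town wins the runoff.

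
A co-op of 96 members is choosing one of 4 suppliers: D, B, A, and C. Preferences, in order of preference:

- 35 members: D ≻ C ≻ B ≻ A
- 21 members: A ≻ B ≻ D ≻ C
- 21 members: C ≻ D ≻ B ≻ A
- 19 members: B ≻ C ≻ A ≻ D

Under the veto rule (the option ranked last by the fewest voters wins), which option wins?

Last-place votes: D 19, B 0, A 56, C 21.
B is ranked last by the fewest voters, so B wins.

B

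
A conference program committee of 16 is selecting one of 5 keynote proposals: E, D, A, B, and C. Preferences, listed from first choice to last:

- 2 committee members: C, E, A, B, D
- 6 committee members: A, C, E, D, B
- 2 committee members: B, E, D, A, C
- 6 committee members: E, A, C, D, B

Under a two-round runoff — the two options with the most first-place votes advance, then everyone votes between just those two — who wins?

E

Round 1 first-place votes: E 6, D 0, A 6, B 2, C 2.
A and E advance.
Runoff: A is preferred to E by 6 voters; E by 10.
E wins the runoff.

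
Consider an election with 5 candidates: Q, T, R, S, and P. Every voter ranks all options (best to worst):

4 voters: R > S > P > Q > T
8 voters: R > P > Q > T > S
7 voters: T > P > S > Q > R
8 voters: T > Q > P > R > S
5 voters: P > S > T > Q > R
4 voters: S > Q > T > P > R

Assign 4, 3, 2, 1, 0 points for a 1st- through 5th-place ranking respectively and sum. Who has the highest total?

Q: 4·1 + 8·2 + 7·1 + 8·3 + 5·1 + 4·3 = 68
T: 4·0 + 8·1 + 7·4 + 8·4 + 5·2 + 4·2 = 86
R: 4·4 + 8·4 + 7·0 + 8·1 + 5·0 + 4·0 = 56
S: 4·3 + 8·0 + 7·2 + 8·0 + 5·3 + 4·4 = 57
P: 4·2 + 8·3 + 7·3 + 8·2 + 5·4 + 4·1 = 93
P has the highest Borda score (93).

P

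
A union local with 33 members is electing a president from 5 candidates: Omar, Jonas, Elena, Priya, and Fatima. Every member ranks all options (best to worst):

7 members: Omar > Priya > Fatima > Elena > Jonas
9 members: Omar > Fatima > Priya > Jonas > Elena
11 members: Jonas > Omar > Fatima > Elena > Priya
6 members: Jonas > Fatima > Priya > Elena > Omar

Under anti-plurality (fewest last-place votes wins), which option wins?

Last-place votes: Omar 6, Jonas 7, Elena 9, Priya 11, Fatima 0.
Fatima is ranked last by the fewest voters, so Fatima wins.

Fatima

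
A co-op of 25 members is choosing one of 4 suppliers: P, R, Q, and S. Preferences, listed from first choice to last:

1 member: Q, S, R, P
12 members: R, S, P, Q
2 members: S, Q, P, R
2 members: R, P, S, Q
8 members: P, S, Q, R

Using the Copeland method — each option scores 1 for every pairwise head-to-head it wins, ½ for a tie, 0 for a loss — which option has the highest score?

P: beats Q; loses to R and S → score 1.
R: beats P, Q, and S → score 3.
Q: loses to P, R, and S → score 0.
S: beats P and Q; loses to R → score 2.
R has the best pairwise record.

R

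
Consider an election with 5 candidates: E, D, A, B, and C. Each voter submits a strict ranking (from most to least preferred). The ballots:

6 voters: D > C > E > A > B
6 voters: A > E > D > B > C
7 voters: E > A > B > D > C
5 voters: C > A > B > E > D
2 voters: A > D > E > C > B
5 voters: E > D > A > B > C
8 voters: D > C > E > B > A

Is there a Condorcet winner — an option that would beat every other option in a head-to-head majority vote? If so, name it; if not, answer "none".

E

E vs D: 23–16 for E.
E vs A: 26–13 for E.
E vs B: 34–5 for E.
E vs C: 20–19 for E.
E beats every other option head-to-head.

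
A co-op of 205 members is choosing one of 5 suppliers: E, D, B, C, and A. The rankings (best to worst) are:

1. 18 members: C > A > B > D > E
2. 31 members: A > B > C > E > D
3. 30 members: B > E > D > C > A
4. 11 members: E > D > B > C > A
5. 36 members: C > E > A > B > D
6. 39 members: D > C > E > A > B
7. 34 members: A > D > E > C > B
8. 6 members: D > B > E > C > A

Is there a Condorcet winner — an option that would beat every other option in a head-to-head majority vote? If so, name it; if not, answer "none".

none

Checking pairwise contests:
C beats E 124–81.
E beats D 108–97.
E beats B 120–85.
D beats C 120–85.
E beats A 122–83.
Every option loses at least one head-to-head, so there is no Condorcet winner.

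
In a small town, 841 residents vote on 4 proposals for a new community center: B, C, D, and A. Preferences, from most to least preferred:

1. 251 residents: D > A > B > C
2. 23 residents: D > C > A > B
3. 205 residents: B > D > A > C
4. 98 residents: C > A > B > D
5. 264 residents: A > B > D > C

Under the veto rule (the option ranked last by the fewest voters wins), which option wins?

Last-place votes: B 23, C 720, D 98, A 0.
A is ranked last by the fewest voters, so A wins.

A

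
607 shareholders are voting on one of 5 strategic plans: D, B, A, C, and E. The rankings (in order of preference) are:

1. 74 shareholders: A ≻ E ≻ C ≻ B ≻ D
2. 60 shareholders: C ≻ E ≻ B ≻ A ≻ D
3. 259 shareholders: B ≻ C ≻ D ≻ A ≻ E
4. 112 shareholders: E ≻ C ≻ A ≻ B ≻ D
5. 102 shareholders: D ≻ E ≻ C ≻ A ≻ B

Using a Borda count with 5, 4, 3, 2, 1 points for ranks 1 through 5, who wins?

D: 74·1 + 60·1 + 259·3 + 112·1 + 102·5 = 1533
B: 74·2 + 60·3 + 259·5 + 112·2 + 102·1 = 1949
A: 74·5 + 60·2 + 259·2 + 112·3 + 102·2 = 1548
C: 74·3 + 60·5 + 259·4 + 112·4 + 102·3 = 2312
E: 74·4 + 60·4 + 259·1 + 112·5 + 102·4 = 1763
C has the highest Borda score (2312).

C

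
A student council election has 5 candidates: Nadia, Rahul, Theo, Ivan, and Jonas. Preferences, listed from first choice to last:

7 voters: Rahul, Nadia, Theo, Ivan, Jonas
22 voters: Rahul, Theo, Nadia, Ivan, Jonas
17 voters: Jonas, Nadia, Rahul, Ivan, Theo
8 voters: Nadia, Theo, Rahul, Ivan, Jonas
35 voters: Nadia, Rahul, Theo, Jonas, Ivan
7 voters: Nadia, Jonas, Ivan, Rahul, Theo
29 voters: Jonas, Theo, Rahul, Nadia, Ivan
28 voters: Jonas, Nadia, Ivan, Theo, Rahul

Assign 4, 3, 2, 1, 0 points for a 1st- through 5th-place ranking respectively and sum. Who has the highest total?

Nadia: 7·3 + 22·2 + 17·3 + 8·4 + 35·4 + 7·4 + 29·1 + 28·3 = 429
Rahul: 7·4 + 22·4 + 17·2 + 8·2 + 35·3 + 7·1 + 29·2 + 28·0 = 336
Theo: 7·2 + 22·3 + 17·0 + 8·3 + 35·2 + 7·0 + 29·3 + 28·1 = 289
Ivan: 7·1 + 22·1 + 17·1 + 8·1 + 35·0 + 7·2 + 29·0 + 28·2 = 124
Jonas: 7·0 + 22·0 + 17·4 + 8·0 + 35·1 + 7·3 + 29·4 + 28·4 = 352
Nadia has the highest Borda score (429).

Nadia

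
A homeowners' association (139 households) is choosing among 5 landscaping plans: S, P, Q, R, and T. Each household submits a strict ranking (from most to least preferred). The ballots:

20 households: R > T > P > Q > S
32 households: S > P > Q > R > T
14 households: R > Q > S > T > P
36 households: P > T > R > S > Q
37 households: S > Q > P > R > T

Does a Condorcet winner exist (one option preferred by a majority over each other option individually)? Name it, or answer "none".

none

Checking pairwise contests:
R beats S 70–69.
S beats P 83–56.
S beats Q 105–34.
P beats R 105–34.
S beats T 83–56.
Every option loses at least one head-to-head, so there is no Condorcet winner.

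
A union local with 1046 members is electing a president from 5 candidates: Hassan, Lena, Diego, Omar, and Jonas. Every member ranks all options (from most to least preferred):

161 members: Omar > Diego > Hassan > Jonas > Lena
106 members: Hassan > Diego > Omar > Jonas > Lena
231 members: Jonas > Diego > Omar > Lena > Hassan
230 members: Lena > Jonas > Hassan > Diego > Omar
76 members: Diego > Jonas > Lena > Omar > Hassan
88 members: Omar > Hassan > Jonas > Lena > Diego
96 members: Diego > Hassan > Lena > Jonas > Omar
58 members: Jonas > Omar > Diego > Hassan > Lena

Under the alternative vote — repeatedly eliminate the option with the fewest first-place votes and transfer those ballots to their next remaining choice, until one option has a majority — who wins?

Round 1: Hassan 106, Lena 230, Diego 172, Omar 249, Jonas 289. Eliminate Hassan.
Round 2: Lena 230, Diego 278, Omar 249, Jonas 289. Eliminate Lena.
Round 3: Diego 278, Omar 249, Jonas 519. Eliminate Omar.
Round 4: Diego 439, Jonas 607. Jonas has a majority.

Jonas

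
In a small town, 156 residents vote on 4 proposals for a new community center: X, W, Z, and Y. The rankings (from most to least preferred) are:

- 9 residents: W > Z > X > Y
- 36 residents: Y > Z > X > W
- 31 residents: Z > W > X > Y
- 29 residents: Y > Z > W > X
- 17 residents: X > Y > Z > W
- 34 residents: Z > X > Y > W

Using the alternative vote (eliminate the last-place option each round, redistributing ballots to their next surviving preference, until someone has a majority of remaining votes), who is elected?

Y

Round 1: X 17, W 9, Z 65, Y 65. Eliminate W.
Round 2: X 17, Z 74, Y 65. Eliminate X.
Round 3: Z 74, Y 82. Y has a majority.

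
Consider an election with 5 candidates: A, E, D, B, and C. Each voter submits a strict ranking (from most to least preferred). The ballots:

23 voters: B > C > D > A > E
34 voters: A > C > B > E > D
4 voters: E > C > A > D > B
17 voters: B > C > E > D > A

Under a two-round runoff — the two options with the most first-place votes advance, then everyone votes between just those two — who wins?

B

Round 1 first-place votes: A 34, E 4, D 0, B 40, C 0.
B and A advance.
Runoff: B is preferred to A by 40 voters; A by 38.
B wins the runoff.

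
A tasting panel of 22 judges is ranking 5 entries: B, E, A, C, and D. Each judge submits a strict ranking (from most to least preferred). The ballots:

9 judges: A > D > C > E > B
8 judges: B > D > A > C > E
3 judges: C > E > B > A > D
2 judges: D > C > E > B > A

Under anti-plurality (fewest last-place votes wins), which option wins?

Last-place votes: B 9, E 8, A 2, C 0, D 3.
C is ranked last by the fewest voters, so C wins.

C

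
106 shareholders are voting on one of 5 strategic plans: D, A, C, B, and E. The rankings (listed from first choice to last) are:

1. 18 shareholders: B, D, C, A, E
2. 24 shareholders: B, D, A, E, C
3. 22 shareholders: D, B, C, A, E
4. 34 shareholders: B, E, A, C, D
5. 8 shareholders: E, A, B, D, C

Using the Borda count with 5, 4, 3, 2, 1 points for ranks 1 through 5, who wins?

B

D: 18·4 + 24·4 + 22·5 + 34·1 + 8·2 = 328
A: 18·2 + 24·3 + 22·2 + 34·3 + 8·4 = 286
C: 18·3 + 24·1 + 22·3 + 34·2 + 8·1 = 220
B: 18·5 + 24·5 + 22·4 + 34·5 + 8·3 = 492
E: 18·1 + 24·2 + 22·1 + 34·4 + 8·5 = 264
B has the highest Borda score (492).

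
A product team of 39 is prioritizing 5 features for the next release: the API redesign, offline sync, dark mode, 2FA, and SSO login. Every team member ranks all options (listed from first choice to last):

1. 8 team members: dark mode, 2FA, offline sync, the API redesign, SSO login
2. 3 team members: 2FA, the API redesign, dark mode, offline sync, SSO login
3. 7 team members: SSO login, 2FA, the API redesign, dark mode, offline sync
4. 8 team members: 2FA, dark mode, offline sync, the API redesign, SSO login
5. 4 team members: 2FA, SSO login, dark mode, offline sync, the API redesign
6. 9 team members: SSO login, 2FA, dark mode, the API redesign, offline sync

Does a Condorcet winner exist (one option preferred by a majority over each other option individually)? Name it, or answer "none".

2FA

2FA vs the API redesign: 39–0 for 2FA.
2FA vs offline sync: 39–0 for 2FA.
2FA vs dark mode: 31–8 for 2FA.
2FA vs SSO login: 23–16 for 2FA.
2FA beats every other option head-to-head.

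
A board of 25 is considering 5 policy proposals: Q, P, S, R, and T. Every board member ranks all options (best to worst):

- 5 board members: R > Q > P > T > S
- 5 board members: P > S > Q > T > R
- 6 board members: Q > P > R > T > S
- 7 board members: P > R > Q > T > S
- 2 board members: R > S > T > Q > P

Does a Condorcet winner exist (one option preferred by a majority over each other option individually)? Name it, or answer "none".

none

Checking pairwise contests:
R beats Q 14–11.
Q beats P 13–12.
Q beats S 18–7.
P beats R 18–7.
Q beats T 23–2.
Every option loses at least one head-to-head, so there is no Condorcet winner.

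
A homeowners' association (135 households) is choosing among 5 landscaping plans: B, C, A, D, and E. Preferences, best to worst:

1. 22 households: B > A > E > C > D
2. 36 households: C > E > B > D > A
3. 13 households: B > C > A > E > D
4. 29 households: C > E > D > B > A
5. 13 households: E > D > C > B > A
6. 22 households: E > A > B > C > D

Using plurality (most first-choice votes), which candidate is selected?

First-place votes: B 35, C 65, A 0, D 0, E 35.
C has the most first-place votes.

C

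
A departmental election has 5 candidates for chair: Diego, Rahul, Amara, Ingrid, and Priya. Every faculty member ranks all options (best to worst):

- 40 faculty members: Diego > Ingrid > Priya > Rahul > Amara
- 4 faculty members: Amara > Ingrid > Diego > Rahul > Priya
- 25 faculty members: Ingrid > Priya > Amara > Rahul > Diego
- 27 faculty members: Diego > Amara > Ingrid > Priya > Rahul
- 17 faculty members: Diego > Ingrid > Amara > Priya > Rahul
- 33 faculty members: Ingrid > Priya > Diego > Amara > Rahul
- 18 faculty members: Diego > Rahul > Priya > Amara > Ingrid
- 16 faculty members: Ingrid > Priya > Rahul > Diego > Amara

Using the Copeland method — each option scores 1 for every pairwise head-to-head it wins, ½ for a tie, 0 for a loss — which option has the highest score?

Diego

Diego: beats Rahul, Amara, Ingrid, and Priya → score 4.
Rahul: loses to Diego, Amara, Ingrid, and Priya → score 0.
Amara: beats Rahul; loses to Diego, Ingrid, and Priya → score 1.
Ingrid: beats Rahul, Amara, and Priya; loses to Diego → score 3.
Priya: beats Rahul and Amara; loses to Diego and Ingrid → score 2.
Diego has the best pairwise record.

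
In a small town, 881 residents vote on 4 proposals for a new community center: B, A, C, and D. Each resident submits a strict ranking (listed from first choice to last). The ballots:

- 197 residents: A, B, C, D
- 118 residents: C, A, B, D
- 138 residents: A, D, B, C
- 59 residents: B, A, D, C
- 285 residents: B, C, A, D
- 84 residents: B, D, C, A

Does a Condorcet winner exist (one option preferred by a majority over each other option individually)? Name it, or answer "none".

Checking pairwise contests:
A beats B 453–428.
C beats A 487–394.
B beats C 763–118.
B beats D 743–138.
Every option loses at least one head-to-head, so there is no Condorcet winner.

none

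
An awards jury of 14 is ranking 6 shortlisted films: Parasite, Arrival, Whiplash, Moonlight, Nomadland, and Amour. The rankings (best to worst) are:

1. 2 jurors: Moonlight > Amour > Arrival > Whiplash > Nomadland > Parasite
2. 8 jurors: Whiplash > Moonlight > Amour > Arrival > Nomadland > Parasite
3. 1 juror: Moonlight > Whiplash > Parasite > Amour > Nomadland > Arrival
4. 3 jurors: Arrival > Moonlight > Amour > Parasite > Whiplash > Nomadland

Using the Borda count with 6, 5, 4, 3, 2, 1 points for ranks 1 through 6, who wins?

Parasite: 2·1 + 8·1 + 1·4 + 3·3 = 23
Arrival: 2·4 + 8·3 + 1·1 + 3·6 = 51
Whiplash: 2·3 + 8·6 + 1·5 + 3·2 = 65
Moonlight: 2·6 + 8·5 + 1·6 + 3·5 = 73
Nomadland: 2·2 + 8·2 + 1·2 + 3·1 = 25
Amour: 2·5 + 8·4 + 1·3 + 3·4 = 57
Moonlight has the highest Borda score (73).

Moonlight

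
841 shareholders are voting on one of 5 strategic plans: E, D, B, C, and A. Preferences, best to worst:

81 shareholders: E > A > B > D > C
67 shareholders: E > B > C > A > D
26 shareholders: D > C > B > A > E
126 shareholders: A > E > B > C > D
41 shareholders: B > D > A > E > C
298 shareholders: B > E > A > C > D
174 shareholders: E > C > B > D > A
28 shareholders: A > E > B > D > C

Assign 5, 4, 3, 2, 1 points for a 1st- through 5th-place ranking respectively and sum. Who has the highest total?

E: 81·5 + 67·5 + 26·1 + 126·4 + 41·2 + 298·4 + 174·5 + 28·4 = 3526
D: 81·2 + 67·1 + 26·5 + 126·1 + 41·4 + 298·1 + 174·2 + 28·2 = 1351
B: 81·3 + 67·4 + 26·3 + 126·3 + 41·5 + 298·5 + 174·3 + 28·3 = 3268
C: 81·1 + 67·3 + 26·4 + 126·2 + 41·1 + 298·2 + 174·4 + 28·1 = 1999
A: 81·4 + 67·2 + 26·2 + 126·5 + 41·3 + 298·3 + 174·1 + 28·5 = 2471
E has the highest Borda score (3526).

E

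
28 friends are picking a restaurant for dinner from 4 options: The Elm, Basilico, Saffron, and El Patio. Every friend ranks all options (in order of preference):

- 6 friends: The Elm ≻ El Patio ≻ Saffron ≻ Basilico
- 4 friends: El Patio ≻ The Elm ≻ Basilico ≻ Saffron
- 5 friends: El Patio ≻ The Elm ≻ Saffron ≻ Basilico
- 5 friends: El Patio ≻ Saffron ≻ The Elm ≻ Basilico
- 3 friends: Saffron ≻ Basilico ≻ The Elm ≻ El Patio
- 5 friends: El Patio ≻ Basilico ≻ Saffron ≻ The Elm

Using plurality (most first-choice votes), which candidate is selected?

First-place votes: The Elm 6, Basilico 0, Saffron 3, El Patio 19.
El Patio has the most first-place votes.

El Patio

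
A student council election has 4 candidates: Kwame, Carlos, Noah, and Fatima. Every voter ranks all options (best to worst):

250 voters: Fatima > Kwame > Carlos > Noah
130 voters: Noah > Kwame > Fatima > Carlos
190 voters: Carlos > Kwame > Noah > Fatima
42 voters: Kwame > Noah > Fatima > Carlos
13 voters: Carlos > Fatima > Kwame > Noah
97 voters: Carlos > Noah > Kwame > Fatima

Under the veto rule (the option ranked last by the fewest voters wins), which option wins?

Last-place votes: Kwame 0, Carlos 172, Noah 263, Fatima 287.
Kwame is ranked last by the fewest voters, so Kwame wins.

Kwame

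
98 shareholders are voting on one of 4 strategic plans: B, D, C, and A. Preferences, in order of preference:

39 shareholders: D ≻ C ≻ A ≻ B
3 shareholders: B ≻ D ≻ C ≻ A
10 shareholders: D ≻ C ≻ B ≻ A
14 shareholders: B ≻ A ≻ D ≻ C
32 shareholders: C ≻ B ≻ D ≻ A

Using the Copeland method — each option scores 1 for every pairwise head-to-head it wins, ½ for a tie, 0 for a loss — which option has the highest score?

D

B: beats A; ties D; loses to C → score 1.5.
D: beats C and A; ties B → score 2.5.
C: beats B and A; loses to D → score 2.
A: loses to B, D, and C → score 0.
D has the best pairwise record.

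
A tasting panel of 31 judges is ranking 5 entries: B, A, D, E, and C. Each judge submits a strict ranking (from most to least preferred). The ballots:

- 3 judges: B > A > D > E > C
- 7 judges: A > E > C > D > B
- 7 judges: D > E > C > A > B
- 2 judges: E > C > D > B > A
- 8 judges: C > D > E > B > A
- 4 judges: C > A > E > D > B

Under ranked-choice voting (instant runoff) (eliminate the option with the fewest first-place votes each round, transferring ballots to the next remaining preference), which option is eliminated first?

E

Round 1: B 3, A 7, D 7, E 2, C 12. Eliminate E.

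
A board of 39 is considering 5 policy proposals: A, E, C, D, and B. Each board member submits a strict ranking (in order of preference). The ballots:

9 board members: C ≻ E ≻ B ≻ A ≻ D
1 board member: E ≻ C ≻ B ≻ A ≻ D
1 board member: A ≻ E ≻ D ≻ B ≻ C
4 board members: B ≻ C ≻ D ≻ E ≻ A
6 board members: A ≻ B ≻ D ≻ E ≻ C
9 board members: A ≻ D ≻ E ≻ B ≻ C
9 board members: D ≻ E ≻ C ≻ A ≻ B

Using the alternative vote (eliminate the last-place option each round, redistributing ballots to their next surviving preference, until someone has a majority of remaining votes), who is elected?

Round 1: A 16, E 1, C 9, D 9, B 4. Eliminate E.
Round 2: A 16, C 10, D 9, B 4. Eliminate B.
Round 3: A 16, C 14, D 9. Eliminate D.
Round 4: A 16, C 23. C has a majority.

C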